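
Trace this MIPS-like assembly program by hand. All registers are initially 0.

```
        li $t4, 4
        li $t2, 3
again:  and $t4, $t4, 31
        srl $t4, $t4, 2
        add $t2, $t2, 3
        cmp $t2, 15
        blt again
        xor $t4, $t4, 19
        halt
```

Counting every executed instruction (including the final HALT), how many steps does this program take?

24

after li $t4, 4: $t4=4
after li $t2, 3: $t2=3
after and $t4, $t4, 31: $t4=4&31=4
after srl $t4, $t4, 2: $t4=4>>2=1
after add $t2, $t2, 3: $t2=3+3=6
cmp $t2, 15  (cmp 6,15)
blt again: taken
after and $t4, $t4, 31: $t4=1&31=1
after srl $t4, $t4, 2: $t4=1>>2=0
after add $t2, $t2, 3: $t2=6+3=9
cmp $t2, 15  (cmp 9,15)
blt again: taken
after and $t4, $t4, 31: $t4=0&31=0
after srl $t4, $t4, 2: $t4=0>>2=0
after add $t2, $t2, 3: $t2=9+3=12
cmp $t2, 15  (cmp 12,15)
blt again: taken
after and $t4, $t4, 31: $t4=0&31=0
after srl $t4, $t4, 2: $t4=0>>2=0
after add $t2, $t2, 3: $t2=12+3=15
cmp $t2, 15  (cmp 15,15)
blt again: not taken
after xor $t4, $t4, 19: $t4=0^19=19
halt.
Total executed instructions: 24.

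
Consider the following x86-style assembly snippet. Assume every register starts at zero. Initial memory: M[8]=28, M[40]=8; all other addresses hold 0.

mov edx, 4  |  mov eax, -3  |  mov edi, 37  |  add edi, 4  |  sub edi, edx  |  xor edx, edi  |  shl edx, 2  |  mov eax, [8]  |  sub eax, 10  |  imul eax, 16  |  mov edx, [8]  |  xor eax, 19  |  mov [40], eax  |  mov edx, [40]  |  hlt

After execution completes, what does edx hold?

307

edx=4
eax=-3
edi=37
edi=37+4=41
edi=41-4=37
edx=4^37=33
edx=33<<2=132
eax=M[8]=28
eax=28-10=18
eax=18*16=288
edx=M[8]=28
eax=288^19=307
mov [40], eax → M[40]=307
edx=M[40]=307
halt.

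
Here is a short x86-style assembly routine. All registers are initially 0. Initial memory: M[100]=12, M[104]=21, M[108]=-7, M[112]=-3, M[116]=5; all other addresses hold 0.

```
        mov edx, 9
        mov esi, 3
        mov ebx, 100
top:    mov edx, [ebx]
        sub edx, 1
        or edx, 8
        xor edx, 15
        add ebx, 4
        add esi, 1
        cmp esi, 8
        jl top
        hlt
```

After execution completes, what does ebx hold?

edx=9
esi=3
ebx=100
edx=M[100]=12
edx=12-1=11
edx=11|8=11
edx=11^15=4
ebx=100+4=104
esi=3+1=4
cmp esi, 8  (cmp 4,8)
jl top: taken
edx=M[104]=21
edx=21-1=20
edx=20|8=28
edx=28^15=19
ebx=104+4=108
esi=4+1=5
cmp esi, 8  (cmp 5,8)
jl top: taken
edx=M[108]=-7
edx=(-7)-1=-8
edx=(-8)|8=-8
edx=(-8)^15=-9
ebx=108+4=112
esi=5+1=6
cmp esi, 8  (cmp 6,8)
jl top: taken
edx=M[112]=-3
edx=(-3)-1=-4
edx=(-4)|8=-4
edx=(-4)^15=-13
ebx=112+4=116
esi=6+1=7
cmp esi, 8  (cmp 7,8)
jl top: taken
edx=M[116]=5
edx=5-1=4
edx=4|8=12
edx=12^15=3
ebx=116+4=120
esi=7+1=8
cmp esi, 8  (cmp 8,8)
jl top: not taken
halt.

120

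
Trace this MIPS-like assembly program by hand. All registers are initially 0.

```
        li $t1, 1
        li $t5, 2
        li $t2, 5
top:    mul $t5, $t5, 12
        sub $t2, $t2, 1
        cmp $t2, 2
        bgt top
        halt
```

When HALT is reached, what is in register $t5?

3456

$t1=1
$t5=2
$t2=5
$t5=2*12=24
$t2=5-1=4
cmp $t2, 2  (cmp 4,2)
bgt top: taken
$t5=24*12=288
$t2=4-1=3
cmp $t2, 2  (cmp 3,2)
bgt top: taken
$t5=288*12=3456
$t2=3-1=2
cmp $t2, 2  (cmp 2,2)
bgt top: not taken
halt.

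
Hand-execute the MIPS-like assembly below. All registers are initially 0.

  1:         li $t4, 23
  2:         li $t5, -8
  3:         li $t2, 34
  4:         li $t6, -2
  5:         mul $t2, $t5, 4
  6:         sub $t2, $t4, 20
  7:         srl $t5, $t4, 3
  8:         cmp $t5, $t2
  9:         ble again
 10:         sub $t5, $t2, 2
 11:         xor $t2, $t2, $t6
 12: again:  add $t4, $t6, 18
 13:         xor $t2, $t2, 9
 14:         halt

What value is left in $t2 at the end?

10

li $t4, 23 → $t4=23
li $t5, -8 → $t5=-8
li $t2, 34 → $t2=34
li $t6, -2 → $t6=-2
mul $t2, $t5, 4 → $t2=(-8)*4=-32
sub $t2, $t4, 20 → $t2=23-20=3
srl $t5, $t4, 3 → $t5=23>>3=2
cmp $t5, $t2  (cmp 2,3)
ble again: taken
add $t4, $t6, 18 → $t4=(-2)+18=16
xor $t2, $t2, 9 → $t2=3^9=10
halt.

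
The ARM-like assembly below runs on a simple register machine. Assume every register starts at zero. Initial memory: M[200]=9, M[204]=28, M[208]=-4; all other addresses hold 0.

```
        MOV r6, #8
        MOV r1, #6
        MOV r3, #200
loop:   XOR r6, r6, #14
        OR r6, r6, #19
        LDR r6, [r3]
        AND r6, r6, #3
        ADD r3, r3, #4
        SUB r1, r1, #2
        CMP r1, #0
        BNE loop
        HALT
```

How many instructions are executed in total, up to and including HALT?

r6=8
r1=6
r3=200
r6=8^14=6
r6=6|19=23
r6=M[200]=9
r6=9&3=1
r3=200+4=204
r1=6-2=4
CMP r1, #0  (cmp 4,0)
BNE loop: taken
r6=1^14=15
r6=15|19=31
r6=M[204]=28
r6=28&3=0
r3=204+4=208
r1=4-2=2
CMP r1, #0  (cmp 2,0)
BNE loop: taken
r6=0^14=14
r6=14|19=31
r6=M[208]=-4
r6=(-4)&3=0
r3=208+4=212
r1=2-2=0
CMP r1, #0  (cmp 0,0)
BNE loop: not taken
halt.
Total executed instructions: 28.

28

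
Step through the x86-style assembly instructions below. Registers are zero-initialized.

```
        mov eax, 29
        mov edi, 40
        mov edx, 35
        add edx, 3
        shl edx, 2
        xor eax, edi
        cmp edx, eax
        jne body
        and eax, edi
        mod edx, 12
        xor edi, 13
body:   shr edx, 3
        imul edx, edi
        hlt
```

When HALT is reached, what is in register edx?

after mov eax, 29: eax=29
after mov edi, 40: edi=40
after mov edx, 35: edx=35
after add edx, 3: edx=35+3=38
after shl edx, 2: edx=38<<2=152
after xor eax, edi: eax=29^40=53
cmp edx, eax  (cmp 152,53)
jne body: taken
after shr edx, 3: edx=152>>3=19
after imul edx, edi: edx=19*40=760
halt.

760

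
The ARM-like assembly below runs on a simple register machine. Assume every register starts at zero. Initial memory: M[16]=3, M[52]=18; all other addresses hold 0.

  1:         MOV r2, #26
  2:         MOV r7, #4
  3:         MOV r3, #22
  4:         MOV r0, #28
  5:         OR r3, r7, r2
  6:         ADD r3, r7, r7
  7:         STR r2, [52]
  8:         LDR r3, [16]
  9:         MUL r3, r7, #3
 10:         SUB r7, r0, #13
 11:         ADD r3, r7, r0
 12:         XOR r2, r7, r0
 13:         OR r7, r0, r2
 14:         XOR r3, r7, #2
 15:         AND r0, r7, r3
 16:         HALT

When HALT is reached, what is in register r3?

29

r2=26
r7=4
r3=22
r0=28
r3=4|26=30
r3=4+4=8
STR r2, [52] → M[52]=26
r3=M[16]=3
r3=4*3=12
r7=28-13=15
r3=15+28=43
r2=15^28=19
r7=28|19=31
r3=31^2=29
r0=31&29=29
halt.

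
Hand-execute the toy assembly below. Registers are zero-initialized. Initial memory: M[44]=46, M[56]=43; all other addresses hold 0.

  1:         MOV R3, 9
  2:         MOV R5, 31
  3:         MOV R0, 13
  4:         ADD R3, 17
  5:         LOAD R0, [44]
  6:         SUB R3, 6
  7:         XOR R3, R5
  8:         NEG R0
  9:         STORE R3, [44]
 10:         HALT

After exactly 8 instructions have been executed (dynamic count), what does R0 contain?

R3=9
R5=31
R0=13
R3=9+17=26
R0=M[44]=46
R3=26-6=20
R3=20^31=11
R0=-(46)=-46
After step 8: R0 = -46.

-46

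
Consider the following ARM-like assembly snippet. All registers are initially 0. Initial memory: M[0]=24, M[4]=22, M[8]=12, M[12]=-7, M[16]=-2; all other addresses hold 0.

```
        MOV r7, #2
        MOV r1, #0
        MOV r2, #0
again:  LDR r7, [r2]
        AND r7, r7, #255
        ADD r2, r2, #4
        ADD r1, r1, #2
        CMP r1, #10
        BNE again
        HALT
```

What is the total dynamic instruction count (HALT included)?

34

after MOV r7, #2: r7=2
after MOV r1, #0: r1=0
after MOV r2, #0: r2=0
after LDR r7, [r2]: r7=M[0]=24
after AND r7, r7, #255: r7=24&255=24
after ADD r2, r2, #4: r2=0+4=4
after ADD r1, r1, #2: r1=0+2=2
CMP r1, #10  (cmp 2,10)
BNE again: taken
after LDR r7, [r2]: r7=M[4]=22
after AND r7, r7, #255: r7=22&255=22
after ADD r2, r2, #4: r2=4+4=8
after ADD r1, r1, #2: r1=2+2=4
CMP r1, #10  (cmp 4,10)
BNE again: taken
after LDR r7, [r2]: r7=M[8]=12
after AND r7, r7, #255: r7=12&255=12
after ADD r2, r2, #4: r2=8+4=12
after ADD r1, r1, #2: r1=4+2=6
CMP r1, #10  (cmp 6,10)
BNE again: taken
after LDR r7, [r2]: r7=M[12]=-7
after AND r7, r7, #255: r7=(-7)&255=249
after ADD r2, r2, #4: r2=12+4=16
after ADD r1, r1, #2: r1=6+2=8
CMP r1, #10  (cmp 8,10)
BNE again: taken
after LDR r7, [r2]: r7=M[16]=-2
after AND r7, r7, #255: r7=(-2)&255=254
after ADD r2, r2, #4: r2=16+4=20
after ADD r1, r1, #2: r1=8+2=10
CMP r1, #10  (cmp 10,10)
BNE again: not taken
halt.
Total executed instructions: 34.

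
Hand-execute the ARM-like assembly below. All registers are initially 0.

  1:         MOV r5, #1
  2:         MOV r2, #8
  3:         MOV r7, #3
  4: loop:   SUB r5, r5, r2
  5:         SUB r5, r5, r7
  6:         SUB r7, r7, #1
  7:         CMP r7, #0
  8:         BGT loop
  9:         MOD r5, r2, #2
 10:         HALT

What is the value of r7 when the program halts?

after MOV r5, #1: r5=1
after MOV r2, #8: r2=8
after MOV r7, #3: r7=3
after SUB r5, r5, r2: r5=1-8=-7
after SUB r5, r5, r7: r5=(-7)-3=-10
after SUB r7, r7, #1: r7=3-1=2
CMP r7, #0  (cmp 2,0)
BGT loop: taken
after SUB r5, r5, r2: r5=(-10)-8=-18
after SUB r5, r5, r7: r5=(-18)-2=-20
after SUB r7, r7, #1: r7=2-1=1
CMP r7, #0  (cmp 1,0)
BGT loop: taken
after SUB r5, r5, r2: r5=(-20)-8=-28
after SUB r5, r5, r7: r5=(-28)-1=-29
after SUB r7, r7, #1: r7=1-1=0
CMP r7, #0  (cmp 0,0)
BGT loop: not taken
after MOD r5, r2, #2: r5=8%2=0
halt.

0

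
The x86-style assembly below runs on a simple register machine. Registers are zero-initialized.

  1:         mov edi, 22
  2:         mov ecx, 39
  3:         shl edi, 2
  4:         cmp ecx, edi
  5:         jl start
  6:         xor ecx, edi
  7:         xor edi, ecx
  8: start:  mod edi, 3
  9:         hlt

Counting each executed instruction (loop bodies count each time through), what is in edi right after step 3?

after mov edi, 22: edi=22
after mov ecx, 39: ecx=39
after shl edi, 2: edi=22<<2=88
After step 3: edi = 88.

88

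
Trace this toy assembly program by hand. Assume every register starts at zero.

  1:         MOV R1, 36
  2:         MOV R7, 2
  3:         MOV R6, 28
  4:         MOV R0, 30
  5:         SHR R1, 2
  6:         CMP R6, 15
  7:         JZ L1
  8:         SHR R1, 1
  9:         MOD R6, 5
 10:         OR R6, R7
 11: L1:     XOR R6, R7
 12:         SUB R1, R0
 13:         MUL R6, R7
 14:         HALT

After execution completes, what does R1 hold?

R1=36
R7=2
R6=28
R0=30
R1=36>>2=9
CMP R6, 15  (cmp 28,15)
JZ L1: not taken
R1=9>>1=4
R6=28%5=3
R6=3|2=3
R6=3^2=1
R1=4-30=-26
R6=1*2=2
halt.

-26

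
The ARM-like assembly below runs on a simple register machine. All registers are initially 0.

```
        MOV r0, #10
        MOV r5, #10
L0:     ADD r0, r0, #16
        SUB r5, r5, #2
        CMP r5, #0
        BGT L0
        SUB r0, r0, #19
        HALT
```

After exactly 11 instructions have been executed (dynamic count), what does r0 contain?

MOV r0, #10 → r0=10
MOV r5, #10 → r5=10
ADD r0, r0, #16 → r0=10+16=26
SUB r5, r5, #2 → r5=10-2=8
CMP r5, #0  (cmp 8,0)
BGT L0: taken
ADD r0, r0, #16 → r0=26+16=42
SUB r5, r5, #2 → r5=8-2=6
CMP r5, #0  (cmp 6,0)
BGT L0: taken
ADD r0, r0, #16 → r0=42+16=58
After step 11: r0 = 58.

58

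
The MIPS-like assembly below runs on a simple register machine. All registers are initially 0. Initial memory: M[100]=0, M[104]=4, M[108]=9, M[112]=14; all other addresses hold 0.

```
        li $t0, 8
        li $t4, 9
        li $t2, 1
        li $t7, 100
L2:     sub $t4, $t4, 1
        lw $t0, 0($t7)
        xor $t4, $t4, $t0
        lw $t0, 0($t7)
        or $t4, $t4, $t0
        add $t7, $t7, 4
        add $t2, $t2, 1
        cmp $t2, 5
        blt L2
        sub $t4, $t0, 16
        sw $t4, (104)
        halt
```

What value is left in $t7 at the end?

$t0=8
$t4=9
$t2=1
$t7=100
$t4=9-1=8
$t0=M[100]=0
$t4=8^0=8
$t0=M[100]=0
$t4=8|0=8
$t7=100+4=104
$t2=1+1=2
cmp $t2, 5  (cmp 2,5)
blt L2: taken
$t4=8-1=7
$t0=M[104]=4
$t4=7^4=3
$t0=M[104]=4
$t4=3|4=7
$t7=104+4=108
$t2=2+1=3
cmp $t2, 5  (cmp 3,5)
blt L2: taken
$t4=7-1=6
$t0=M[108]=9
$t4=6^9=15
$t0=M[108]=9
$t4=15|9=15
$t7=108+4=112
$t2=3+1=4
cmp $t2, 5  (cmp 4,5)
blt L2: taken
$t4=15-1=14
$t0=M[112]=14
$t4=14^14=0
$t0=M[112]=14
$t4=0|14=14
$t7=112+4=116
$t2=4+1=5
cmp $t2, 5  (cmp 5,5)
blt L2: not taken
$t4=14-16=-2
sw $t4, (104) → M[104]=-2
halt.

116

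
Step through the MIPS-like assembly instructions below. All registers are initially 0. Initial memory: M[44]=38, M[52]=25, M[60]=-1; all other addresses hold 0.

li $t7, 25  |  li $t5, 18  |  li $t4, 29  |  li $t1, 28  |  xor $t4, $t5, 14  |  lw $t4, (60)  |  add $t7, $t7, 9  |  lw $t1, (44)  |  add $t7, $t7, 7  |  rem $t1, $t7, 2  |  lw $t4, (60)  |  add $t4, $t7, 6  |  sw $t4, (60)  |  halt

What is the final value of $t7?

after li $t7, 25: $t7=25
after li $t5, 18: $t5=18
after li $t4, 29: $t4=29
after li $t1, 28: $t1=28
after xor $t4, $t5, 14: $t4=18^14=28
after lw $t4, (60): $t4=M[60]=-1
after add $t7, $t7, 9: $t7=25+9=34
after lw $t1, (44): $t1=M[44]=38
after add $t7, $t7, 7: $t7=34+7=41
after rem $t1, $t7, 2: $t1=41%2=1
after lw $t4, (60): $t4=M[60]=-1
after add $t4, $t7, 6: $t4=41+6=47
sw $t4, (60) → M[60]=47
halt.

41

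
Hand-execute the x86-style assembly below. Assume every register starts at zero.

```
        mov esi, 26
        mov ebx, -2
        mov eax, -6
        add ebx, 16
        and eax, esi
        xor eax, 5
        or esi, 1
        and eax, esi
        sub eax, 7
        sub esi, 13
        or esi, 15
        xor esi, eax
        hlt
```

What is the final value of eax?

esi=26
ebx=-2
eax=-6
ebx=(-2)+16=14
eax=(-6)&26=26
eax=26^5=31
esi=26|1=27
eax=31&27=27
eax=27-7=20
esi=27-13=14
esi=14|15=15
esi=15^20=27
halt.

20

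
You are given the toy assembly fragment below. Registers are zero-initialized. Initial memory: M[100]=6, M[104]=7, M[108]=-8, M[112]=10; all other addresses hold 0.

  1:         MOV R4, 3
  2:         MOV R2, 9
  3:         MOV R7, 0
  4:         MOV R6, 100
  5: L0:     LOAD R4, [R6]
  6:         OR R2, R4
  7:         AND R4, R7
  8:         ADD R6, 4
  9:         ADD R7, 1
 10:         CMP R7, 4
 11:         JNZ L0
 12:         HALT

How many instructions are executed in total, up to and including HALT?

33

R4=3
R2=9
R7=0
R6=100
R4=M[100]=6
R2=9|6=15
R4=6&0=0
R6=100+4=104
R7=0+1=1
CMP R7, 4  (cmp 1,4)
JNZ L0: taken
R4=M[104]=7
R2=15|7=15
R4=7&1=1
R6=104+4=108
R7=1+1=2
CMP R7, 4  (cmp 2,4)
JNZ L0: taken
R4=M[108]=-8
R2=15|(-8)=-1
R4=(-8)&2=0
R6=108+4=112
R7=2+1=3
CMP R7, 4  (cmp 3,4)
JNZ L0: taken
R4=M[112]=10
R2=(-1)|10=-1
R4=10&3=2
R6=112+4=116
R7=3+1=4
CMP R7, 4  (cmp 4,4)
JNZ L0: not taken
halt.
Total executed instructions: 33.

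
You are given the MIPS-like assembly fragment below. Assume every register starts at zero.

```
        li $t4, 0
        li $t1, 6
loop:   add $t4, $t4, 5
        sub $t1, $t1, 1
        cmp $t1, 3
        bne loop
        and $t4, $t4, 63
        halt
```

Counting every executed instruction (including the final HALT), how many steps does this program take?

after li $t4, 0: $t4=0
after li $t1, 6: $t1=6
after add $t4, $t4, 5: $t4=0+5=5
after sub $t1, $t1, 1: $t1=6-1=5
cmp $t1, 3  (cmp 5,3)
bne loop: taken
after add $t4, $t4, 5: $t4=5+5=10
after sub $t1, $t1, 1: $t1=5-1=4
cmp $t1, 3  (cmp 4,3)
bne loop: taken
after add $t4, $t4, 5: $t4=10+5=15
after sub $t1, $t1, 1: $t1=4-1=3
cmp $t1, 3  (cmp 3,3)
bne loop: not taken
after and $t4, $t4, 63: $t4=15&63=15
halt.
Total executed instructions: 16.

16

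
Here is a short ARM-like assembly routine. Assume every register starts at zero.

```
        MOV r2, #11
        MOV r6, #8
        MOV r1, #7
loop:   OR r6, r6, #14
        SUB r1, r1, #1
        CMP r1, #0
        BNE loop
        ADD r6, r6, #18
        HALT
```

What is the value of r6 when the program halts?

32

r2=11
r6=8
r1=7
r6=8|14=14
r1=7-1=6
CMP r1, #0  (cmp 6,0)
BNE loop: taken
r6=14|14=14
r1=6-1=5
CMP r1, #0  (cmp 5,0)
BNE loop: taken
r6=14|14=14
r1=5-1=4
CMP r1, #0  (cmp 4,0)
BNE loop: taken
r6=14|14=14
r1=4-1=3
CMP r1, #0  (cmp 3,0)
BNE loop: taken
r6=14|14=14
r1=3-1=2
CMP r1, #0  (cmp 2,0)
BNE loop: taken
r6=14|14=14
r1=2-1=1
CMP r1, #0  (cmp 1,0)
BNE loop: taken
r6=14|14=14
r1=1-1=0
CMP r1, #0  (cmp 0,0)
BNE loop: not taken
r6=14+18=32
halt.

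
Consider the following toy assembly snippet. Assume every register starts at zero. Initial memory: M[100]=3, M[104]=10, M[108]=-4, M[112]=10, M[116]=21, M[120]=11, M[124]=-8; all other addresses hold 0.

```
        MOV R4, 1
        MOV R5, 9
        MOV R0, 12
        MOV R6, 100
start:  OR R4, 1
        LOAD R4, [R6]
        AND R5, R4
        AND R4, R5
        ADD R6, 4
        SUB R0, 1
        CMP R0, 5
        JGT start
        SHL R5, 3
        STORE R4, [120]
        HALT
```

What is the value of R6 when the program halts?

MOV R4, 1 → R4=1
MOV R5, 9 → R5=9
MOV R0, 12 → R0=12
MOV R6, 100 → R6=100
OR R4, 1 → R4=1|1=1
LOAD R4, [R6] → R4=M[100]=3
AND R5, R4 → R5=9&3=1
AND R4, R5 → R4=3&1=1
ADD R6, 4 → R6=100+4=104
SUB R0, 1 → R0=12-1=11
CMP R0, 5  (cmp 11,5)
JGT start: taken
OR R4, 1 → R4=1|1=1
LOAD R4, [R6] → R4=M[104]=10
AND R5, R4 → R5=1&10=0
AND R4, R5 → R4=10&0=0
ADD R6, 4 → R6=104+4=108
SUB R0, 1 → R0=11-1=10
CMP R0, 5  (cmp 10,5)
JGT start: taken
OR R4, 1 → R4=0|1=1
LOAD R4, [R6] → R4=M[108]=-4
AND R5, R4 → R5=0&(-4)=0
AND R4, R5 → R4=(-4)&0=0
ADD R6, 4 → R6=108+4=112
SUB R0, 1 → R0=10-1=9
CMP R0, 5  (cmp 9,5)
JGT start: taken
OR R4, 1 → R4=0|1=1
LOAD R4, [R6] → R4=M[112]=10
AND R5, R4 → R5=0&10=0
AND R4, R5 → R4=10&0=0
ADD R6, 4 → R6=112+4=116
SUB R0, 1 → R0=9-1=8
CMP R0, 5  (cmp 8,5)
JGT start: taken
OR R4, 1 → R4=0|1=1
LOAD R4, [R6] → R4=M[116]=21
AND R5, R4 → R5=0&21=0
AND R4, R5 → R4=21&0=0
ADD R6, 4 → R6=116+4=120
SUB R0, 1 → R0=8-1=7
CMP R0, 5  (cmp 7,5)
JGT start: taken
OR R4, 1 → R4=0|1=1
LOAD R4, [R6] → R4=M[120]=11
AND R5, R4 → R5=0&11=0
AND R4, R5 → R4=11&0=0
ADD R6, 4 → R6=120+4=124
SUB R0, 1 → R0=7-1=6
CMP R0, 5  (cmp 6,5)
JGT start: taken
OR R4, 1 → R4=0|1=1
LOAD R4, [R6] → R4=M[124]=-8
AND R5, R4 → R5=0&(-8)=0
AND R4, R5 → R4=(-8)&0=0
ADD R6, 4 → R6=124+4=128
SUB R0, 1 → R0=6-1=5
CMP R0, 5  (cmp 5,5)
JGT start: not taken
SHL R5, 3 → R5=0<<3=0
STORE R4, [120] → M[120]=0
halt.

128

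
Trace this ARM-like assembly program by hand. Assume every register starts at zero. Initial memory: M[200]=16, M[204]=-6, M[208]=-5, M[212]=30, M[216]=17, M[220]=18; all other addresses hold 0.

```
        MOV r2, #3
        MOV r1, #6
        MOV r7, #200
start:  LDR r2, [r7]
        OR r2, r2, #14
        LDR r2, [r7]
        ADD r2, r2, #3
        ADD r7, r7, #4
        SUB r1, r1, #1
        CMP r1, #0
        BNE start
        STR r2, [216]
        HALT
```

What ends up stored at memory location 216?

after MOV r2, #3: r2=3
after MOV r1, #6: r1=6
after MOV r7, #200: r7=200
after LDR r2, [r7]: r2=M[200]=16
after OR r2, r2, #14: r2=16|14=30
after LDR r2, [r7]: r2=M[200]=16
after ADD r2, r2, #3: r2=16+3=19
after ADD r7, r7, #4: r7=200+4=204
after SUB r1, r1, #1: r1=6-1=5
CMP r1, #0  (cmp 5,0)
BNE start: taken
after LDR r2, [r7]: r2=M[204]=-6
after OR r2, r2, #14: r2=(-6)|14=-2
after LDR r2, [r7]: r2=M[204]=-6
after ADD r2, r2, #3: r2=(-6)+3=-3
after ADD r7, r7, #4: r7=204+4=208
after SUB r1, r1, #1: r1=5-1=4
CMP r1, #0  (cmp 4,0)
BNE start: taken
after LDR r2, [r7]: r2=M[208]=-5
after OR r2, r2, #14: r2=(-5)|14=-1
after LDR r2, [r7]: r2=M[208]=-5
after ADD r2, r2, #3: r2=(-5)+3=-2
after ADD r7, r7, #4: r7=208+4=212
after SUB r1, r1, #1: r1=4-1=3
CMP r1, #0  (cmp 3,0)
BNE start: taken
after LDR r2, [r7]: r2=M[212]=30
after OR r2, r2, #14: r2=30|14=30
after LDR r2, [r7]: r2=M[212]=30
after ADD r2, r2, #3: r2=30+3=33
after ADD r7, r7, #4: r7=212+4=216
after SUB r1, r1, #1: r1=3-1=2
CMP r1, #0  (cmp 2,0)
BNE start: taken
after LDR r2, [r7]: r2=M[216]=17
after OR r2, r2, #14: r2=17|14=31
after LDR r2, [r7]: r2=M[216]=17
after ADD r2, r2, #3: r2=17+3=20
after ADD r7, r7, #4: r7=216+4=220
after SUB r1, r1, #1: r1=2-1=1
CMP r1, #0  (cmp 1,0)
BNE start: taken
after LDR r2, [r7]: r2=M[220]=18
after OR r2, r2, #14: r2=18|14=30
after LDR r2, [r7]: r2=M[220]=18
after ADD r2, r2, #3: r2=18+3=21
after ADD r7, r7, #4: r7=220+4=224
after SUB r1, r1, #1: r1=1-1=0
CMP r1, #0  (cmp 0,0)
BNE start: not taken
STR r2, [216] → M[216]=21
halt.

21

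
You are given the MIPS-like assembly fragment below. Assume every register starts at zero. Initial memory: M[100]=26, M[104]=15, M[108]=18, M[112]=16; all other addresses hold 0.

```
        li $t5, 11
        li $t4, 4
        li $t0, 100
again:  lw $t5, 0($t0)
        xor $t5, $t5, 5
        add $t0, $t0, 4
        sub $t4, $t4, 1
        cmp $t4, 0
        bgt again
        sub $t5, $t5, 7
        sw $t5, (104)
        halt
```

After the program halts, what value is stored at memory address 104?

after li $t5, 11: $t5=11
after li $t4, 4: $t4=4
after li $t0, 100: $t0=100
after lw $t5, 0($t0): $t5=M[100]=26
after xor $t5, $t5, 5: $t5=26^5=31
after add $t0, $t0, 4: $t0=100+4=104
after sub $t4, $t4, 1: $t4=4-1=3
cmp $t4, 0  (cmp 3,0)
bgt again: taken
after lw $t5, 0($t0): $t5=M[104]=15
after xor $t5, $t5, 5: $t5=15^5=10
after add $t0, $t0, 4: $t0=104+4=108
after sub $t4, $t4, 1: $t4=3-1=2
cmp $t4, 0  (cmp 2,0)
bgt again: taken
after lw $t5, 0($t0): $t5=M[108]=18
after xor $t5, $t5, 5: $t5=18^5=23
after add $t0, $t0, 4: $t0=108+4=112
after sub $t4, $t4, 1: $t4=2-1=1
cmp $t4, 0  (cmp 1,0)
bgt again: taken
after lw $t5, 0($t0): $t5=M[112]=16
after xor $t5, $t5, 5: $t5=16^5=21
after add $t0, $t0, 4: $t0=112+4=116
after sub $t4, $t4, 1: $t4=1-1=0
cmp $t4, 0  (cmp 0,0)
bgt again: not taken
after sub $t5, $t5, 7: $t5=21-7=14
sw $t5, (104) → M[104]=14
halt.

14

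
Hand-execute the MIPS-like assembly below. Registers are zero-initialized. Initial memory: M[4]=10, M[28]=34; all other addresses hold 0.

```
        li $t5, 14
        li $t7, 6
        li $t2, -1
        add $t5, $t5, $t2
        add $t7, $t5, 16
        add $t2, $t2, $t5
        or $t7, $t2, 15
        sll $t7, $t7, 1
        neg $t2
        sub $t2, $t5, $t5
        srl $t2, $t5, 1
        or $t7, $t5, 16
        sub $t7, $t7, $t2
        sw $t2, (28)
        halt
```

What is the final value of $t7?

$t5=14
$t7=6
$t2=-1
$t5=14+(-1)=13
$t7=13+16=29
$t2=(-1)+13=12
$t7=12|15=15
$t7=15<<1=30
$t2=-(12)=-12
$t2=13-13=0
$t2=13>>1=6
$t7=13|16=29
$t7=29-6=23
sw $t2, (28) → M[28]=6
halt.

23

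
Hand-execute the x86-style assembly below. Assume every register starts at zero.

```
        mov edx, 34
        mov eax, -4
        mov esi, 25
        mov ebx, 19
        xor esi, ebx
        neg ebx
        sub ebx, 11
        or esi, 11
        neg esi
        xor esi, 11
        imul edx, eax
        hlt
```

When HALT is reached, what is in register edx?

-136

mov edx, 34 → edx=34
mov eax, -4 → eax=-4
mov esi, 25 → esi=25
mov ebx, 19 → ebx=19
xor esi, ebx → esi=25^19=10
neg ebx → ebx=-(19)=-19
sub ebx, 11 → ebx=(-19)-11=-30
or esi, 11 → esi=10|11=11
neg esi → esi=-(11)=-11
xor esi, 11 → esi=(-11)^11=-2
imul edx, eax → edx=34*(-4)=-136
halt.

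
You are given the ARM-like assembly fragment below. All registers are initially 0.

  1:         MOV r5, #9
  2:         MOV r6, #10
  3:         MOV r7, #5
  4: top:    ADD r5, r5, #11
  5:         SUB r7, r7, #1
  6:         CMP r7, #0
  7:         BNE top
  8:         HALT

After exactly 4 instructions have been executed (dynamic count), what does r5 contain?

20

MOV r5, #9 → r5=9
MOV r6, #10 → r6=10
MOV r7, #5 → r7=5
ADD r5, r5, #11 → r5=9+11=20
After step 4: r5 = 20.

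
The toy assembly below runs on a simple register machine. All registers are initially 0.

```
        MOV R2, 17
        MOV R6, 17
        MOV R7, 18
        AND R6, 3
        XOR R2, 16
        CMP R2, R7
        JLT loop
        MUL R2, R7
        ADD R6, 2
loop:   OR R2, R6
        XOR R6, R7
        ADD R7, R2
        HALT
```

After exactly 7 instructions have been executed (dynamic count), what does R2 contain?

R2=17
R6=17
R7=18
R6=17&3=1
R2=17^16=1
CMP R2, R7  (cmp 1,18)
JLT loop: taken
After step 7: R2 = 1.

1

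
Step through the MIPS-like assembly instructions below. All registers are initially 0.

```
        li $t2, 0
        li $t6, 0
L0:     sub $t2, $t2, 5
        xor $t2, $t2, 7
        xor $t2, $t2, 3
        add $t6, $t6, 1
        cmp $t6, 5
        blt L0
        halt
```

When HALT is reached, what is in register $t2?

-13

li $t2, 0 → $t2=0
li $t6, 0 → $t6=0
sub $t2, $t2, 5 → $t2=0-5=-5
xor $t2, $t2, 7 → $t2=(-5)^7=-4
xor $t2, $t2, 3 → $t2=(-4)^3=-1
add $t6, $t6, 1 → $t6=0+1=1
cmp $t6, 5  (cmp 1,5)
blt L0: taken
sub $t2, $t2, 5 → $t2=(-1)-5=-6
xor $t2, $t2, 7 → $t2=(-6)^7=-3
xor $t2, $t2, 3 → $t2=(-3)^3=-2
add $t6, $t6, 1 → $t6=1+1=2
cmp $t6, 5  (cmp 2,5)
blt L0: taken
sub $t2, $t2, 5 → $t2=(-2)-5=-7
xor $t2, $t2, 7 → $t2=(-7)^7=-2
xor $t2, $t2, 3 → $t2=(-2)^3=-3
add $t6, $t6, 1 → $t6=2+1=3
cmp $t6, 5  (cmp 3,5)
blt L0: taken
sub $t2, $t2, 5 → $t2=(-3)-5=-8
xor $t2, $t2, 7 → $t2=(-8)^7=-1
xor $t2, $t2, 3 → $t2=(-1)^3=-4
add $t6, $t6, 1 → $t6=3+1=4
cmp $t6, 5  (cmp 4,5)
blt L0: taken
sub $t2, $t2, 5 → $t2=(-4)-5=-9
xor $t2, $t2, 7 → $t2=(-9)^7=-16
xor $t2, $t2, 3 → $t2=(-16)^3=-13
add $t6, $t6, 1 → $t6=4+1=5
cmp $t6, 5  (cmp 5,5)
blt L0: not taken
halt.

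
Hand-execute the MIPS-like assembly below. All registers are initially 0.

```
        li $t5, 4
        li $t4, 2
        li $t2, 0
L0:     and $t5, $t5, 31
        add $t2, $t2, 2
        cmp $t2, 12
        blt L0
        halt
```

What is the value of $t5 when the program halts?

4

after li $t5, 4: $t5=4
after li $t4, 2: $t4=2
after li $t2, 0: $t2=0
after and $t5, $t5, 31: $t5=4&31=4
after add $t2, $t2, 2: $t2=0+2=2
cmp $t2, 12  (cmp 2,12)
blt L0: taken
after and $t5, $t5, 31: $t5=4&31=4
after add $t2, $t2, 2: $t2=2+2=4
cmp $t2, 12  (cmp 4,12)
blt L0: taken
after and $t5, $t5, 31: $t5=4&31=4
after add $t2, $t2, 2: $t2=4+2=6
cmp $t2, 12  (cmp 6,12)
blt L0: taken
after and $t5, $t5, 31: $t5=4&31=4
after add $t2, $t2, 2: $t2=6+2=8
cmp $t2, 12  (cmp 8,12)
blt L0: taken
after and $t5, $t5, 31: $t5=4&31=4
after add $t2, $t2, 2: $t2=8+2=10
cmp $t2, 12  (cmp 10,12)
blt L0: taken
after and $t5, $t5, 31: $t5=4&31=4
after add $t2, $t2, 2: $t2=10+2=12
cmp $t2, 12  (cmp 12,12)
blt L0: not taken
halt.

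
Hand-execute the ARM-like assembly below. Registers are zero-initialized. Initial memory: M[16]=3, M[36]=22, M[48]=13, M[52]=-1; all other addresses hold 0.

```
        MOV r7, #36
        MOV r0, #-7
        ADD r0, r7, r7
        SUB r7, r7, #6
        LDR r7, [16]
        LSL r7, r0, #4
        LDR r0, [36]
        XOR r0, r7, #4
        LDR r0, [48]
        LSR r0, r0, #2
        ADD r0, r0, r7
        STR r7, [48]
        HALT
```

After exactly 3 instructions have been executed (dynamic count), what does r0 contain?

72

after MOV r7, #36: r7=36
after MOV r0, #-7: r0=-7
after ADD r0, r7, r7: r0=36+36=72
After step 3: r0 = 72.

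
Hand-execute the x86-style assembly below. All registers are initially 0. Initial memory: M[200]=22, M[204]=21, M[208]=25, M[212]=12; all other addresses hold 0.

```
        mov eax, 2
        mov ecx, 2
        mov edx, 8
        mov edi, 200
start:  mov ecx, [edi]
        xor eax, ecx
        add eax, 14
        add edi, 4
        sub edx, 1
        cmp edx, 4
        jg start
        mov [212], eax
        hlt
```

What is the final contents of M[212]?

116

after mov eax, 2: eax=2
after mov ecx, 2: ecx=2
after mov edx, 8: edx=8
after mov edi, 200: edi=200
after mov ecx, [edi]: ecx=M[200]=22
after xor eax, ecx: eax=2^22=20
after add eax, 14: eax=20+14=34
after add edi, 4: edi=200+4=204
after sub edx, 1: edx=8-1=7
cmp edx, 4  (cmp 7,4)
jg start: taken
after mov ecx, [edi]: ecx=M[204]=21
after xor eax, ecx: eax=34^21=55
after add eax, 14: eax=55+14=69
after add edi, 4: edi=204+4=208
after sub edx, 1: edx=7-1=6
cmp edx, 4  (cmp 6,4)
jg start: taken
after mov ecx, [edi]: ecx=M[208]=25
after xor eax, ecx: eax=69^25=92
after add eax, 14: eax=92+14=106
after add edi, 4: edi=208+4=212
after sub edx, 1: edx=6-1=5
cmp edx, 4  (cmp 5,4)
jg start: taken
after mov ecx, [edi]: ecx=M[212]=12
after xor eax, ecx: eax=106^12=102
after add eax, 14: eax=102+14=116
after add edi, 4: edi=212+4=216
after sub edx, 1: edx=5-1=4
cmp edx, 4  (cmp 4,4)
jg start: not taken
mov [212], eax → M[212]=116
halt.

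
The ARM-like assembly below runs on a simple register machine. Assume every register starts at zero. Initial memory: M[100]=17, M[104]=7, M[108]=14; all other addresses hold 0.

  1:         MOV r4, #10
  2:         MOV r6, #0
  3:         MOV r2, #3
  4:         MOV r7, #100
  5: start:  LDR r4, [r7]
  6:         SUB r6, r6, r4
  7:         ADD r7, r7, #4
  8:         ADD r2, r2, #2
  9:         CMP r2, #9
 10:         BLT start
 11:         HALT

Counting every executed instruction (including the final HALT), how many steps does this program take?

r4=10
r6=0
r2=3
r7=100
r4=M[100]=17
r6=0-17=-17
r7=100+4=104
r2=3+2=5
CMP r2, #9  (cmp 5,9)
BLT start: taken
r4=M[104]=7
r6=(-17)-7=-24
r7=104+4=108
r2=5+2=7
CMP r2, #9  (cmp 7,9)
BLT start: taken
r4=M[108]=14
r6=(-24)-14=-38
r7=108+4=112
r2=7+2=9
CMP r2, #9  (cmp 9,9)
BLT start: not taken
halt.
Total executed instructions: 23.

23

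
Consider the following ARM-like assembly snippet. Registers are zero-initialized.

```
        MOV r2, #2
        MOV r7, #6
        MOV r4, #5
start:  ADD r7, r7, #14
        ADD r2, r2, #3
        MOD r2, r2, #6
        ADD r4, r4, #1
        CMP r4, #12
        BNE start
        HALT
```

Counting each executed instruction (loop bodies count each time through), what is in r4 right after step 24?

8

r2=2
r7=6
r4=5
r7=6+14=20
r2=2+3=5
r2=5%6=5
r4=5+1=6
CMP r4, #12  (cmp 6,12)
BNE start: taken
r7=20+14=34
r2=5+3=8
r2=8%6=2
r4=6+1=7
CMP r4, #12  (cmp 7,12)
BNE start: taken
r7=34+14=48
r2=2+3=5
r2=5%6=5
r4=7+1=8
CMP r4, #12  (cmp 8,12)
BNE start: taken
r7=48+14=62
r2=5+3=8
r2=8%6=2
After step 24: r4 = 8.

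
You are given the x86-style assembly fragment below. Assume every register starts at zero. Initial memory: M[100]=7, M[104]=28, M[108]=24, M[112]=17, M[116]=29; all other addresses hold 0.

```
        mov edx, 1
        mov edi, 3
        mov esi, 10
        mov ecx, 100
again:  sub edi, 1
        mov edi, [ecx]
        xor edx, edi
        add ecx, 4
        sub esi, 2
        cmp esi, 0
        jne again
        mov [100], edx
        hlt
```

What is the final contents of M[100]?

14

mov edx, 1 → edx=1
mov edi, 3 → edi=3
mov esi, 10 → esi=10
mov ecx, 100 → ecx=100
sub edi, 1 → edi=3-1=2
mov edi, [ecx] → edi=M[100]=7
xor edx, edi → edx=1^7=6
add ecx, 4 → ecx=100+4=104
sub esi, 2 → esi=10-2=8
cmp esi, 0  (cmp 8,0)
jne again: taken
sub edi, 1 → edi=7-1=6
mov edi, [ecx] → edi=M[104]=28
xor edx, edi → edx=6^28=26
add ecx, 4 → ecx=104+4=108
sub esi, 2 → esi=8-2=6
cmp esi, 0  (cmp 6,0)
jne again: taken
sub edi, 1 → edi=28-1=27
mov edi, [ecx] → edi=M[108]=24
xor edx, edi → edx=26^24=2
add ecx, 4 → ecx=108+4=112
sub esi, 2 → esi=6-2=4
cmp esi, 0  (cmp 4,0)
jne again: taken
sub edi, 1 → edi=24-1=23
mov edi, [ecx] → edi=M[112]=17
xor edx, edi → edx=2^17=19
add ecx, 4 → ecx=112+4=116
sub esi, 2 → esi=4-2=2
cmp esi, 0  (cmp 2,0)
jne again: taken
sub edi, 1 → edi=17-1=16
mov edi, [ecx] → edi=M[116]=29
xor edx, edi → edx=19^29=14
add ecx, 4 → ecx=116+4=120
sub esi, 2 → esi=2-2=0
cmp esi, 0  (cmp 0,0)
jne again: not taken
mov [100], edx → M[100]=14
halt.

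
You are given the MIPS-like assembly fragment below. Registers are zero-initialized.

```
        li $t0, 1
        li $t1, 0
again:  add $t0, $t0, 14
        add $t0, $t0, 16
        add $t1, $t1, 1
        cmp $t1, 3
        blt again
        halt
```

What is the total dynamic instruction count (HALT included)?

li $t0, 1 → $t0=1
li $t1, 0 → $t1=0
add $t0, $t0, 14 → $t0=1+14=15
add $t0, $t0, 16 → $t0=15+16=31
add $t1, $t1, 1 → $t1=0+1=1
cmp $t1, 3  (cmp 1,3)
blt again: taken
add $t0, $t0, 14 → $t0=31+14=45
add $t0, $t0, 16 → $t0=45+16=61
add $t1, $t1, 1 → $t1=1+1=2
cmp $t1, 3  (cmp 2,3)
blt again: taken
add $t0, $t0, 14 → $t0=61+14=75
add $t0, $t0, 16 → $t0=75+16=91
add $t1, $t1, 1 → $t1=2+1=3
cmp $t1, 3  (cmp 3,3)
blt again: not taken
halt.
Total executed instructions: 18.

18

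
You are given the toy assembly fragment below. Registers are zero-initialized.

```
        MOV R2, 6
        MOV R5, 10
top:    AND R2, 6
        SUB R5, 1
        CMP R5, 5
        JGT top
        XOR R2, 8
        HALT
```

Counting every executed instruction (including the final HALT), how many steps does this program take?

24

MOV R2, 6 → R2=6
MOV R5, 10 → R5=10
AND R2, 6 → R2=6&6=6
SUB R5, 1 → R5=10-1=9
CMP R5, 5  (cmp 9,5)
JGT top: taken
AND R2, 6 → R2=6&6=6
SUB R5, 1 → R5=9-1=8
CMP R5, 5  (cmp 8,5)
JGT top: taken
AND R2, 6 → R2=6&6=6
SUB R5, 1 → R5=8-1=7
CMP R5, 5  (cmp 7,5)
JGT top: taken
AND R2, 6 → R2=6&6=6
SUB R5, 1 → R5=7-1=6
CMP R5, 5  (cmp 6,5)
JGT top: taken
AND R2, 6 → R2=6&6=6
SUB R5, 1 → R5=6-1=5
CMP R5, 5  (cmp 5,5)
JGT top: not taken
XOR R2, 8 → R2=6^8=14
halt.
Total executed instructions: 24.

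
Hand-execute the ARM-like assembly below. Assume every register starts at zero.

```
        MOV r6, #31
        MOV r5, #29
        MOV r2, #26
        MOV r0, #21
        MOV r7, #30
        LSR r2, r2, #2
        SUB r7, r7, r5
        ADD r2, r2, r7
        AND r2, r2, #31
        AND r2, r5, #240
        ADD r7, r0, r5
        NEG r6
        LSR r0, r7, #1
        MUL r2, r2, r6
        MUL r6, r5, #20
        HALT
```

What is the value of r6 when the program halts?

MOV r6, #31 → r6=31
MOV r5, #29 → r5=29
MOV r2, #26 → r2=26
MOV r0, #21 → r0=21
MOV r7, #30 → r7=30
LSR r2, r2, #2 → r2=26>>2=6
SUB r7, r7, r5 → r7=30-29=1
ADD r2, r2, r7 → r2=6+1=7
AND r2, r2, #31 → r2=7&31=7
AND r2, r5, #240 → r2=29&240=16
ADD r7, r0, r5 → r7=21+29=50
NEG r6 → r6=-(31)=-31
LSR r0, r7, #1 → r0=50>>1=25
MUL r2, r2, r6 → r2=16*(-31)=-496
MUL r6, r5, #20 → r6=29*20=580
halt.

580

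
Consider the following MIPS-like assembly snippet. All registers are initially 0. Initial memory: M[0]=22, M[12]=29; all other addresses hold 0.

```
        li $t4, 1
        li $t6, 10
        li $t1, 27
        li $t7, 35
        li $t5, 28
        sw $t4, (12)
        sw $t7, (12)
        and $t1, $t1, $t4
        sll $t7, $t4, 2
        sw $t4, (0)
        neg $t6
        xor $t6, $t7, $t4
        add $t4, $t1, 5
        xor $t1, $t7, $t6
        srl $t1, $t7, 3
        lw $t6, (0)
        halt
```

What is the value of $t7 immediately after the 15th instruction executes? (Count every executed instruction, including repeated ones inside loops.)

li $t4, 1 → $t4=1
li $t6, 10 → $t6=10
li $t1, 27 → $t1=27
li $t7, 35 → $t7=35
li $t5, 28 → $t5=28
sw $t4, (12) → M[12]=1
sw $t7, (12) → M[12]=35
and $t1, $t1, $t4 → $t1=27&1=1
sll $t7, $t4, 2 → $t7=1<<2=4
sw $t4, (0) → M[0]=1
neg $t6 → $t6=-(10)=-10
xor $t6, $t7, $t4 → $t6=4^1=5
add $t4, $t1, 5 → $t4=1+5=6
xor $t1, $t7, $t6 → $t1=4^5=1
srl $t1, $t7, 3 → $t1=4>>3=0
After step 15: $t7 = 4.

4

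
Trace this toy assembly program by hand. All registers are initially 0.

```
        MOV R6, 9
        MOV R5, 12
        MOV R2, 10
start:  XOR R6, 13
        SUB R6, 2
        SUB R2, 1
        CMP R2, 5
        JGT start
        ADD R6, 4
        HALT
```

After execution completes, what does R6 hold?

-2

after MOV R6, 9: R6=9
after MOV R5, 12: R5=12
after MOV R2, 10: R2=10
after XOR R6, 13: R6=9^13=4
after SUB R6, 2: R6=4-2=2
after SUB R2, 1: R2=10-1=9
CMP R2, 5  (cmp 9,5)
JGT start: taken
after XOR R6, 13: R6=2^13=15
after SUB R6, 2: R6=15-2=13
after SUB R2, 1: R2=9-1=8
CMP R2, 5  (cmp 8,5)
JGT start: taken
after XOR R6, 13: R6=13^13=0
after SUB R6, 2: R6=0-2=-2
after SUB R2, 1: R2=8-1=7
CMP R2, 5  (cmp 7,5)
JGT start: taken
after XOR R6, 13: R6=(-2)^13=-13
after SUB R6, 2: R6=(-13)-2=-15
after SUB R2, 1: R2=7-1=6
CMP R2, 5  (cmp 6,5)
JGT start: taken
after XOR R6, 13: R6=(-15)^13=-4
after SUB R6, 2: R6=(-4)-2=-6
after SUB R2, 1: R2=6-1=5
CMP R2, 5  (cmp 5,5)
JGT start: not taken
after ADD R6, 4: R6=(-6)+4=-2
halt.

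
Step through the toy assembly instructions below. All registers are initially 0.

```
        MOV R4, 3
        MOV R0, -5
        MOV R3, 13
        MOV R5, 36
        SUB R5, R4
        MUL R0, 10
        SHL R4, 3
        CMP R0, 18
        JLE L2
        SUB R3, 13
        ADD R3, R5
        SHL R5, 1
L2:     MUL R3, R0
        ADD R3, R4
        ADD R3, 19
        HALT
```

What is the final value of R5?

MOV R4, 3 → R4=3
MOV R0, -5 → R0=-5
MOV R3, 13 → R3=13
MOV R5, 36 → R5=36
SUB R5, R4 → R5=36-3=33
MUL R0, 10 → R0=(-5)*10=-50
SHL R4, 3 → R4=3<<3=24
CMP R0, 18  (cmp -50,18)
JLE L2: taken
MUL R3, R0 → R3=13*(-50)=-650
ADD R3, R4 → R3=(-650)+24=-626
ADD R3, 19 → R3=(-626)+19=-607
halt.

33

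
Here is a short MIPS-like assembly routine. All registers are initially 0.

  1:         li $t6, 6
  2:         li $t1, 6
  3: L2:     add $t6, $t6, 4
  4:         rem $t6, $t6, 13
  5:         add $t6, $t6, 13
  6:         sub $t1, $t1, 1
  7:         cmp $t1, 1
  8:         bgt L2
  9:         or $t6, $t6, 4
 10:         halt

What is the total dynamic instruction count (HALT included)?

after li $t6, 6: $t6=6
after li $t1, 6: $t1=6
after add $t6, $t6, 4: $t6=6+4=10
after rem $t6, $t6, 13: $t6=10%13=10
after add $t6, $t6, 13: $t6=10+13=23
after sub $t1, $t1, 1: $t1=6-1=5
cmp $t1, 1  (cmp 5,1)
bgt L2: taken
after add $t6, $t6, 4: $t6=23+4=27
after rem $t6, $t6, 13: $t6=27%13=1
after add $t6, $t6, 13: $t6=1+13=14
after sub $t1, $t1, 1: $t1=5-1=4
cmp $t1, 1  (cmp 4,1)
bgt L2: taken
after add $t6, $t6, 4: $t6=14+4=18
after rem $t6, $t6, 13: $t6=18%13=5
after add $t6, $t6, 13: $t6=5+13=18
after sub $t1, $t1, 1: $t1=4-1=3
cmp $t1, 1  (cmp 3,1)
bgt L2: taken
after add $t6, $t6, 4: $t6=18+4=22
after rem $t6, $t6, 13: $t6=22%13=9
after add $t6, $t6, 13: $t6=9+13=22
after sub $t1, $t1, 1: $t1=3-1=2
cmp $t1, 1  (cmp 2,1)
bgt L2: taken
after add $t6, $t6, 4: $t6=22+4=26
after rem $t6, $t6, 13: $t6=26%13=0
after add $t6, $t6, 13: $t6=0+13=13
after sub $t1, $t1, 1: $t1=2-1=1
cmp $t1, 1  (cmp 1,1)
bgt L2: not taken
after or $t6, $t6, 4: $t6=13|4=13
halt.
Total executed instructions: 34.

34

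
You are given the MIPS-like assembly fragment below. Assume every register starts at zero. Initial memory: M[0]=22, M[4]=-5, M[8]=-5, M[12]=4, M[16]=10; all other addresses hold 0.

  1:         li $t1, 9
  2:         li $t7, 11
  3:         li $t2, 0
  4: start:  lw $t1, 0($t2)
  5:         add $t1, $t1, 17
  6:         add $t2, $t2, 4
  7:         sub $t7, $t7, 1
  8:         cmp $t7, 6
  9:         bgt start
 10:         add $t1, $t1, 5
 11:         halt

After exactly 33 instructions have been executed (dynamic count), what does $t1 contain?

$t1=9
$t7=11
$t2=0
$t1=M[0]=22
$t1=22+17=39
$t2=0+4=4
$t7=11-1=10
cmp $t7, 6  (cmp 10,6)
bgt start: taken
$t1=M[4]=-5
$t1=(-5)+17=12
$t2=4+4=8
$t7=10-1=9
cmp $t7, 6  (cmp 9,6)
bgt start: taken
$t1=M[8]=-5
$t1=(-5)+17=12
$t2=8+4=12
$t7=9-1=8
cmp $t7, 6  (cmp 8,6)
bgt start: taken
$t1=M[12]=4
$t1=4+17=21
$t2=12+4=16
$t7=8-1=7
cmp $t7, 6  (cmp 7,6)
bgt start: taken
$t1=M[16]=10
$t1=10+17=27
$t2=16+4=20
$t7=7-1=6
cmp $t7, 6  (cmp 6,6)
bgt start: not taken
After step 33: $t1 = 27.

27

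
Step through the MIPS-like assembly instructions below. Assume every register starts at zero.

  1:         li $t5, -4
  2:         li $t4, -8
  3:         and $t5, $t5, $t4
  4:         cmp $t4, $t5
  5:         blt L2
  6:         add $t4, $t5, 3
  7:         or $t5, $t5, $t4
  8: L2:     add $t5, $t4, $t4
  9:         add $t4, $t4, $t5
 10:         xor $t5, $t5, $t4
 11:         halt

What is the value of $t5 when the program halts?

li $t5, -4 → $t5=-4
li $t4, -8 → $t4=-8
and $t5, $t5, $t4 → $t5=(-4)&(-8)=-8
cmp $t4, $t5  (cmp -8,-8)
blt L2: not taken
add $t4, $t5, 3 → $t4=(-8)+3=-5
or $t5, $t5, $t4 → $t5=(-8)|(-5)=-5
add $t5, $t4, $t4 → $t5=(-5)+(-5)=-10
add $t4, $t4, $t5 → $t4=(-5)+(-10)=-15
xor $t5, $t5, $t4 → $t5=(-10)^(-15)=7
halt.

7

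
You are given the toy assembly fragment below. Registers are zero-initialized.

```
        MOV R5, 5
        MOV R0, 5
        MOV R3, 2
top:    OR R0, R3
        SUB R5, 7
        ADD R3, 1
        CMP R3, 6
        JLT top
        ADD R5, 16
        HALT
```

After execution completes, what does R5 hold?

-7

R5=5
R0=5
R3=2
R0=5|2=7
R5=5-7=-2
R3=2+1=3
CMP R3, 6  (cmp 3,6)
JLT top: taken
R0=7|3=7
R5=(-2)-7=-9
R3=3+1=4
CMP R3, 6  (cmp 4,6)
JLT top: taken
R0=7|4=7
R5=(-9)-7=-16
R3=4+1=5
CMP R3, 6  (cmp 5,6)
JLT top: taken
R0=7|5=7
R5=(-16)-7=-23
R3=5+1=6
CMP R3, 6  (cmp 6,6)
JLT top: not taken
R5=(-23)+16=-7
halt.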